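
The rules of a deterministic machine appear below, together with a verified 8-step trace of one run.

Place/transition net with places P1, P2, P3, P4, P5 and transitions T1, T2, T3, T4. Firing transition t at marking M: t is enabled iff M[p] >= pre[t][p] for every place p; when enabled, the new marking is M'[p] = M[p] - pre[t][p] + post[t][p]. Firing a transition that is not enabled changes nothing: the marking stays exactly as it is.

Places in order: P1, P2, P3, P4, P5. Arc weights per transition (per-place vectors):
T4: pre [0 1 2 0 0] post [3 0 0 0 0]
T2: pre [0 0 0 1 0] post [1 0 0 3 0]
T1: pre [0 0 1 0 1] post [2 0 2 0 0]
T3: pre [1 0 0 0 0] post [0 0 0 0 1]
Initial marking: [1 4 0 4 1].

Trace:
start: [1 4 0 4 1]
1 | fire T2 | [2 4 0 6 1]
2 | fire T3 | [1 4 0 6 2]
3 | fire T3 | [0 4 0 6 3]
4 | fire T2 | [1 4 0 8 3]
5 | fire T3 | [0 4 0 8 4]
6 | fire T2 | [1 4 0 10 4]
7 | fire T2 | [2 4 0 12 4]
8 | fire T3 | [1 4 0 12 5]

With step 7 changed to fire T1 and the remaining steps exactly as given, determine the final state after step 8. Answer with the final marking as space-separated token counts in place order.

(re-executing from step 7 with the substitution; state before step 7: [1 4 0 10 4])
7 | fire T1 | [1 4 0 10 4]
8 | fire T3 | [0 4 0 10 5]

0 4 0 10 5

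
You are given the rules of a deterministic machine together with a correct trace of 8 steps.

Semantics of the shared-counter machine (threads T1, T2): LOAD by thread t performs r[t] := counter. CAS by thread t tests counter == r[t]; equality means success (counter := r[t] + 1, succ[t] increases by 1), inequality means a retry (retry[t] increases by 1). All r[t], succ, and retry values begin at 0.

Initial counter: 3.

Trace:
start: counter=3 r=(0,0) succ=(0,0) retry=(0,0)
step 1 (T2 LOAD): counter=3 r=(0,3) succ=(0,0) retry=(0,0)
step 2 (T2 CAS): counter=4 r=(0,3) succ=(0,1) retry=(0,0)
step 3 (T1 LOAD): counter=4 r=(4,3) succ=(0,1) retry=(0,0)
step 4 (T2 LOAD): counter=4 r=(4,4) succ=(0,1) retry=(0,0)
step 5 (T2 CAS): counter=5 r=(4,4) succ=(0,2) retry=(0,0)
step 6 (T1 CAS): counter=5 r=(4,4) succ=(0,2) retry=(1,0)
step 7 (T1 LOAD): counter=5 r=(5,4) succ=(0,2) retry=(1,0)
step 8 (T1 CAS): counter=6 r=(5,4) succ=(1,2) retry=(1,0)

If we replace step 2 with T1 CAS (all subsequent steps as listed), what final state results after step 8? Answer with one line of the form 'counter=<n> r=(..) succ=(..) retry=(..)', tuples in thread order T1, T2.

(re-executing from step 2 with the substitution; state before step 2: counter=3 r=(0,3) succ=(0,0) retry=(0,0))
step 2 (T1 CAS): counter=3 r=(0,3) succ=(0,0) retry=(1,0)
step 3 (T1 LOAD): counter=3 r=(3,3) succ=(0,0) retry=(1,0)
step 4 (T2 LOAD): counter=3 r=(3,3) succ=(0,0) retry=(1,0)
step 5 (T2 CAS): counter=4 r=(3,3) succ=(0,1) retry=(1,0)
step 6 (T1 CAS): counter=4 r=(3,3) succ=(0,1) retry=(2,0)
step 7 (T1 LOAD): counter=4 r=(4,3) succ=(0,1) retry=(2,0)
step 8 (T1 CAS): counter=5 r=(4,3) succ=(1,1) retry=(2,0)

counter=5 r=(4,3) succ=(1,1) retry=(2,0)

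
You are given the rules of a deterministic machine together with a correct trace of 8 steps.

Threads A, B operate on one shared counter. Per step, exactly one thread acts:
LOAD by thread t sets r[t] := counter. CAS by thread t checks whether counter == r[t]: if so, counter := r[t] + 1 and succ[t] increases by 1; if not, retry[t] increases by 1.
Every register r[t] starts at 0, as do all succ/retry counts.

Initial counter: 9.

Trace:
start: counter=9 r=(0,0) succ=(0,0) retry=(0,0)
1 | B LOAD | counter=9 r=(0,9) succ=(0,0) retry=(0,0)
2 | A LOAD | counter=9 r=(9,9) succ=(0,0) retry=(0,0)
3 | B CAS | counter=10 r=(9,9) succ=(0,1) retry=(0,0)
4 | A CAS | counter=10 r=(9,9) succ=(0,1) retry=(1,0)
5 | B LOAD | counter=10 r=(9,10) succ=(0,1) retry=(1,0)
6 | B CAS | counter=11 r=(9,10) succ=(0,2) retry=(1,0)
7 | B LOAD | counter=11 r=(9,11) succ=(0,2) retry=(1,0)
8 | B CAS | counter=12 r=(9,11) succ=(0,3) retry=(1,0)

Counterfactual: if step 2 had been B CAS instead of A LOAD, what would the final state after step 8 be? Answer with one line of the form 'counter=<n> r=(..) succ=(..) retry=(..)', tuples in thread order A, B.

(re-executing from step 2 with the substitution; state before step 2: counter=9 r=(0,9) succ=(0,0) retry=(0,0))
2 | B CAS | counter=10 r=(0,9) succ=(0,1) retry=(0,0)
3 | B CAS | counter=10 r=(0,9) succ=(0,1) retry=(0,1)
4 | A CAS | counter=10 r=(0,9) succ=(0,1) retry=(1,1)
5 | B LOAD | counter=10 r=(0,10) succ=(0,1) retry=(1,1)
6 | B CAS | counter=11 r=(0,10) succ=(0,2) retry=(1,1)
7 | B LOAD | counter=11 r=(0,11) succ=(0,2) retry=(1,1)
8 | B CAS | counter=12 r=(0,11) succ=(0,3) retry=(1,1)

counter=12 r=(0,11) succ=(0,3) retry=(1,1)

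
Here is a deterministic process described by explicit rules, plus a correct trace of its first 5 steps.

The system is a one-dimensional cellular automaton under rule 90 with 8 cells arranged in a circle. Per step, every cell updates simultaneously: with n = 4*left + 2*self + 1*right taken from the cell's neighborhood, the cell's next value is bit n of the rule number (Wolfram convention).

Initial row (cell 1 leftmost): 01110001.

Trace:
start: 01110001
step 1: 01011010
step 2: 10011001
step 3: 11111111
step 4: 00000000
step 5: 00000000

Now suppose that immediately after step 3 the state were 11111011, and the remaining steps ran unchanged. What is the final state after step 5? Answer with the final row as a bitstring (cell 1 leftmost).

state after step 3 := 11111011
step 4: 00001010
step 5: 00010001

00010001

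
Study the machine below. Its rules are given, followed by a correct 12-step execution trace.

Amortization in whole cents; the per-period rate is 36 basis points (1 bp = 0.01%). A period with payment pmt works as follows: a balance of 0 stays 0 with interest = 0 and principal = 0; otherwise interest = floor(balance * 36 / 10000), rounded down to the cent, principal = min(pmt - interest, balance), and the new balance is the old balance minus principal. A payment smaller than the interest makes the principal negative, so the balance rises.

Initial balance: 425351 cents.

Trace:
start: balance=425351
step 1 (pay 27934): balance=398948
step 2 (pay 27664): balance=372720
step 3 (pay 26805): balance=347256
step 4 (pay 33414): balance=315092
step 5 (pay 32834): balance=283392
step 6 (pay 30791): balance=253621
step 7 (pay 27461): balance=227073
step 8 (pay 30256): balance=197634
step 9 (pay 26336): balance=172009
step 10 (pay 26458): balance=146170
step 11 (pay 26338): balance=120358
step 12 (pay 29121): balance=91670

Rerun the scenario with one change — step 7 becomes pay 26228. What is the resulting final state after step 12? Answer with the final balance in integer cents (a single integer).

(re-executing from step 7 with the substitution; state before step 7: balance=253621)
step 7 (pay 26228): balance=228306
step 8 (pay 30256): balance=198871
step 9 (pay 26336): balance=173250
step 10 (pay 26458): balance=147415
step 11 (pay 26338): balance=121607
step 12 (pay 29121): balance=92923

92923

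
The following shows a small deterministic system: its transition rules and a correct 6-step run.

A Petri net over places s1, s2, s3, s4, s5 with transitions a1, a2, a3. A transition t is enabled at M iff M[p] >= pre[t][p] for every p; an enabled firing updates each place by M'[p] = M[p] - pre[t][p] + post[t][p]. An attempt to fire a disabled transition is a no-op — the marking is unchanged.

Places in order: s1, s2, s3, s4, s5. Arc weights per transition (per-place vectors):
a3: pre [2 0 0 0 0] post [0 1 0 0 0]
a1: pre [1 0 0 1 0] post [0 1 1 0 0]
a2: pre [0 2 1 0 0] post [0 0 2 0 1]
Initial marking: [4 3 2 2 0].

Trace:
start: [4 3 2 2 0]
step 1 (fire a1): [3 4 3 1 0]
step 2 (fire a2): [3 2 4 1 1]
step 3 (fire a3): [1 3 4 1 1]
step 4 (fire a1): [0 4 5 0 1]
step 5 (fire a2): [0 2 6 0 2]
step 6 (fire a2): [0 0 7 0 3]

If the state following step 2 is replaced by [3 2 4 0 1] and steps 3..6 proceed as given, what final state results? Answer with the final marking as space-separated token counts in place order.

1 1 5 0 2

state after step 2 := [3 2 4 0 1]
step 3 (fire a3): [1 3 4 0 1]
step 4 (fire a1): [1 3 4 0 1]
step 5 (fire a2): [1 1 5 0 2]
step 6 (fire a2): [1 1 5 0 2]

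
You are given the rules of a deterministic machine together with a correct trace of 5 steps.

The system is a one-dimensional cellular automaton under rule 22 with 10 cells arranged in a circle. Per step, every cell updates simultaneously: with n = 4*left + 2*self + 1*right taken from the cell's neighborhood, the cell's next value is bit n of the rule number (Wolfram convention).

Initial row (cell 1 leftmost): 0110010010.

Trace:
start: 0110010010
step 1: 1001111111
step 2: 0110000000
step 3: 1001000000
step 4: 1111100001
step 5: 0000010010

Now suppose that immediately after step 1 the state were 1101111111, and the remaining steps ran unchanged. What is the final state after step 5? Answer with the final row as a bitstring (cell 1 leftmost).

0000000000

state after step 1 := 1101111111
step 2: 0000000000
step 3: 0000000000
step 4: 0000000000
step 5: 0000000000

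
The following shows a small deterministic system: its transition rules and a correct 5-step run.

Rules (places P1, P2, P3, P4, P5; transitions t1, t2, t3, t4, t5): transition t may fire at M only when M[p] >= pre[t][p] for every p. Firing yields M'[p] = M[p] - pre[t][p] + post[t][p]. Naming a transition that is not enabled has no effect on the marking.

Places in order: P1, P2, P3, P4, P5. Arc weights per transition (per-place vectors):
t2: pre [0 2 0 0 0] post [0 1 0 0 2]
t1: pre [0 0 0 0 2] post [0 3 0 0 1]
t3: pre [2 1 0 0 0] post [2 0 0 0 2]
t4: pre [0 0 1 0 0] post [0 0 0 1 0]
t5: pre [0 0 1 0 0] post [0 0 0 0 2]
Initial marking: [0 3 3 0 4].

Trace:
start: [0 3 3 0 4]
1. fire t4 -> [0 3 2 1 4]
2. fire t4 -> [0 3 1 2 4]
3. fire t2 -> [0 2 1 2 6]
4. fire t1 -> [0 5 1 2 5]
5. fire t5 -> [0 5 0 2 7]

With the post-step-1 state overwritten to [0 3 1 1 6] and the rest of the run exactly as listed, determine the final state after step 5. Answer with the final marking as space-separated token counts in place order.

state after step 1 := [0 3 1 1 6]
2. fire t4 -> [0 3 0 2 6]
3. fire t2 -> [0 2 0 2 8]
4. fire t1 -> [0 5 0 2 7]
5. fire t5 -> [0 5 0 2 7]

0 5 0 2 7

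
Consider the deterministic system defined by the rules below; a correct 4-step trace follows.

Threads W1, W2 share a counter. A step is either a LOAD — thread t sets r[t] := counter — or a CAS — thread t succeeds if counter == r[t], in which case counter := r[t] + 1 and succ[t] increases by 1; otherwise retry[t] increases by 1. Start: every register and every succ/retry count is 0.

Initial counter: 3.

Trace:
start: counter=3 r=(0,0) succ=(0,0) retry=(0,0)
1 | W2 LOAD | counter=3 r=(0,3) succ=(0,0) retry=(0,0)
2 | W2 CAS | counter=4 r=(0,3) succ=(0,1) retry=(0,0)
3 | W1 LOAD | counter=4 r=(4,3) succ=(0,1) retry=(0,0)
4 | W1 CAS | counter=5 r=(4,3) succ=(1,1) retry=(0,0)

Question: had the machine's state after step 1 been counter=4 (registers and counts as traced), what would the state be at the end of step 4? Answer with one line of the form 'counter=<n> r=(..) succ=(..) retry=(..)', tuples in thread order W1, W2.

counter=5 r=(4,3) succ=(1,0) retry=(0,1)

state after step 1 := counter=4 r=(0,3) succ=(0,0) retry=(0,0)
2 | W2 CAS | counter=4 r=(0,3) succ=(0,0) retry=(0,1)
3 | W1 LOAD | counter=4 r=(4,3) succ=(0,0) retry=(0,1)
4 | W1 CAS | counter=5 r=(4,3) succ=(1,0) retry=(0,1)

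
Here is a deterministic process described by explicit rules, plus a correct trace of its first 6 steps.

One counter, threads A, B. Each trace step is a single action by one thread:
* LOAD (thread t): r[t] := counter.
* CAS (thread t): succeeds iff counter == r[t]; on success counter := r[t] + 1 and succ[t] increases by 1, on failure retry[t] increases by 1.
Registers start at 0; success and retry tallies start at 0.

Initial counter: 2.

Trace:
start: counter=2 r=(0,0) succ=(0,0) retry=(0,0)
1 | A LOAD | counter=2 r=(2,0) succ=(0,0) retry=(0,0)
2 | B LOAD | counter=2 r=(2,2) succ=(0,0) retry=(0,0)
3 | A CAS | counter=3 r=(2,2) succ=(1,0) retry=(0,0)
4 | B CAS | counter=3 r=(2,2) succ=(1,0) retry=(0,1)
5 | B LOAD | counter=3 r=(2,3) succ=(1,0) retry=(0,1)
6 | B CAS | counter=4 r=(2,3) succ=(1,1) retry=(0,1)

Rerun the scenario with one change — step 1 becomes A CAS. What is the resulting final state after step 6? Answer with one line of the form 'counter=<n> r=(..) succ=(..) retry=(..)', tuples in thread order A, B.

(re-executing from step 1 with the substitution; state before step 1: counter=2 r=(0,0) succ=(0,0) retry=(0,0))
1 | A CAS | counter=2 r=(0,0) succ=(0,0) retry=(1,0)
2 | B LOAD | counter=2 r=(0,2) succ=(0,0) retry=(1,0)
3 | A CAS | counter=2 r=(0,2) succ=(0,0) retry=(2,0)
4 | B CAS | counter=3 r=(0,2) succ=(0,1) retry=(2,0)
5 | B LOAD | counter=3 r=(0,3) succ=(0,1) retry=(2,0)
6 | B CAS | counter=4 r=(0,3) succ=(0,2) retry=(2,0)

counter=4 r=(0,3) succ=(0,2) retry=(2,0)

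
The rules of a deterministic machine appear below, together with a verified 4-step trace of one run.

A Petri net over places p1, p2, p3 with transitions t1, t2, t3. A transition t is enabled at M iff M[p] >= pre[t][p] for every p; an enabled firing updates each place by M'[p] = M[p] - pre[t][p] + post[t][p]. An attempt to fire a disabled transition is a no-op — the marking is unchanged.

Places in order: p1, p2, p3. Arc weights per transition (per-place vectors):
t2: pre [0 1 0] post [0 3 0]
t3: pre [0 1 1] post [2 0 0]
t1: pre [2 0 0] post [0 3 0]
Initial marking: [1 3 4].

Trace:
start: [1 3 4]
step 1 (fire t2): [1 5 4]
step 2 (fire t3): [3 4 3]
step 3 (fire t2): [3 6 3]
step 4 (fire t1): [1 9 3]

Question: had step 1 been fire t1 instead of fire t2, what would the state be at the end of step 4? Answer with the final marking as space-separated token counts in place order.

(re-executing from step 1 with the substitution; state before step 1: [1 3 4])
step 1 (fire t1): [1 3 4]
step 2 (fire t3): [3 2 3]
step 3 (fire t2): [3 4 3]
step 4 (fire t1): [1 7 3]

1 7 3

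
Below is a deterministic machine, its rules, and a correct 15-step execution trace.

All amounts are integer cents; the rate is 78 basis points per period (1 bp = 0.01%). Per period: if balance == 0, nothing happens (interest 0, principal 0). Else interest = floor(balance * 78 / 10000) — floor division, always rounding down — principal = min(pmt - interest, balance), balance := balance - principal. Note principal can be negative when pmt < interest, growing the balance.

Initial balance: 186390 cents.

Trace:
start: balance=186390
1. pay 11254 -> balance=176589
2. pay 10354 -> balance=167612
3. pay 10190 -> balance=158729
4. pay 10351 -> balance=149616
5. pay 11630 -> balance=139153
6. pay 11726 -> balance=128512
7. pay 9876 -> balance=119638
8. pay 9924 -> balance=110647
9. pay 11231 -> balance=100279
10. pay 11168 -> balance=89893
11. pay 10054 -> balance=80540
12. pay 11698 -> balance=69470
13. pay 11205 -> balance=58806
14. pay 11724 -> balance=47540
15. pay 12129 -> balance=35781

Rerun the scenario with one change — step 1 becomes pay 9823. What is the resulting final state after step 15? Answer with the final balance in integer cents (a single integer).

37373

(re-executing from step 1 with the substitution; state before step 1: balance=186390)
1. pay 9823 -> balance=178020
2. pay 10354 -> balance=169054
3. pay 10190 -> balance=160182
4. pay 10351 -> balance=151080
5. pay 11630 -> balance=140628
6. pay 11726 -> balance=129998
7. pay 9876 -> balance=121135
8. pay 9924 -> balance=112155
9. pay 11231 -> balance=101798
10. pay 11168 -> balance=91424
11. pay 10054 -> balance=82083
12. pay 11698 -> balance=71025
13. pay 11205 -> balance=60373
14. pay 11724 -> balance=49119
15. pay 12129 -> balance=37373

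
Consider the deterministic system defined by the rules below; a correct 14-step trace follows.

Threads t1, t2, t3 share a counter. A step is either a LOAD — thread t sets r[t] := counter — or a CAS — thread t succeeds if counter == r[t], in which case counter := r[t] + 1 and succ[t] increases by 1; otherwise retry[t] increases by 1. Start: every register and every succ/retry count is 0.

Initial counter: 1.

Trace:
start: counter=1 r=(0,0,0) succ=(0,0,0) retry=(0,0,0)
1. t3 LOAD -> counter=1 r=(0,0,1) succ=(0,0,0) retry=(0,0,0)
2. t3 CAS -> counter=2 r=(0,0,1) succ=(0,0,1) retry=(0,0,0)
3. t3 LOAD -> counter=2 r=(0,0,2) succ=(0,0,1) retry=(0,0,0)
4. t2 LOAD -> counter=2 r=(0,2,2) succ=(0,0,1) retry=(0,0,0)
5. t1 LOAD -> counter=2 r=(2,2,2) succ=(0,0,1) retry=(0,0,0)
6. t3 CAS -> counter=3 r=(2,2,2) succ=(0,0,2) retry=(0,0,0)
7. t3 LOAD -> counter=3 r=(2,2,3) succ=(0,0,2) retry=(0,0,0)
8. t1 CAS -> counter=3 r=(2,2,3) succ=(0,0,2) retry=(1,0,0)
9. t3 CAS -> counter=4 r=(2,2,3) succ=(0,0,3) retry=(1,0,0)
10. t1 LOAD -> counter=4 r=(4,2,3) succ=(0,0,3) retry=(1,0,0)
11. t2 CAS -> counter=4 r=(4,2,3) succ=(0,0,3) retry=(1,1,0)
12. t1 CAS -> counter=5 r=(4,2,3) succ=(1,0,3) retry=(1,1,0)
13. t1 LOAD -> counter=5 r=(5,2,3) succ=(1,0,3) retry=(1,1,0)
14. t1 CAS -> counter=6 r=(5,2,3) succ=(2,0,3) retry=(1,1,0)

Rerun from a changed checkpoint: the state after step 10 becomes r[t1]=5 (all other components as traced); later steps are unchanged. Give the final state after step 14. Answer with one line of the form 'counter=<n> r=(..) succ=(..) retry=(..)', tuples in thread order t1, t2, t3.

counter=5 r=(4,2,3) succ=(1,0,3) retry=(2,1,0)

state after step 10 := counter=4 r=(5,2,3) succ=(0,0,3) retry=(1,0,0)
11. t2 CAS -> counter=4 r=(5,2,3) succ=(0,0,3) retry=(1,1,0)
12. t1 CAS -> counter=4 r=(5,2,3) succ=(0,0,3) retry=(2,1,0)
13. t1 LOAD -> counter=4 r=(4,2,3) succ=(0,0,3) retry=(2,1,0)
14. t1 CAS -> counter=5 r=(4,2,3) succ=(1,0,3) retry=(2,1,0)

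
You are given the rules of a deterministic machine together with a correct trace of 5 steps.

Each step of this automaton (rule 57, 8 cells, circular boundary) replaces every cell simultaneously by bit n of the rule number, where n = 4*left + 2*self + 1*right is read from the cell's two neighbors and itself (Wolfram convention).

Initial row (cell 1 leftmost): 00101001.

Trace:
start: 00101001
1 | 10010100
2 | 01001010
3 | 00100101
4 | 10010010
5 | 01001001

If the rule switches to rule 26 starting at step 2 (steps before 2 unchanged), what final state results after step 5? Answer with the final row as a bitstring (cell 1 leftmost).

(re-executing steps 2..5 under rule 26; state before step 2: 10010100)
2 | 01100011
3 | 01010110
4 | 10000101
5 | 01001001

01001001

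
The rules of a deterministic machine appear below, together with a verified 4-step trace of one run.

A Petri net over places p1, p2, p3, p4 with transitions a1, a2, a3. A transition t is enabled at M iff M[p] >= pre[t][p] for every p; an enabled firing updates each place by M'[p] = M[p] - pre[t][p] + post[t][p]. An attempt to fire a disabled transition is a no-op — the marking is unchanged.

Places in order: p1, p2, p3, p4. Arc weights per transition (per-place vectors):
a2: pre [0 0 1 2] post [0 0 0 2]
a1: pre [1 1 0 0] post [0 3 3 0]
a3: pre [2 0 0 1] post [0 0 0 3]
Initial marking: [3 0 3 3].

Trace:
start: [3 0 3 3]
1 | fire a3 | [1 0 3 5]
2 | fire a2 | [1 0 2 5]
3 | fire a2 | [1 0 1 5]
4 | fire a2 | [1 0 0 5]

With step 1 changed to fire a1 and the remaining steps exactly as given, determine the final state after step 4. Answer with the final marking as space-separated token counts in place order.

(re-executing from step 1 with the substitution; state before step 1: [3 0 3 3])
1 | fire a1 | [3 0 3 3]
2 | fire a2 | [3 0 2 3]
3 | fire a2 | [3 0 1 3]
4 | fire a2 | [3 0 0 3]

3 0 0 3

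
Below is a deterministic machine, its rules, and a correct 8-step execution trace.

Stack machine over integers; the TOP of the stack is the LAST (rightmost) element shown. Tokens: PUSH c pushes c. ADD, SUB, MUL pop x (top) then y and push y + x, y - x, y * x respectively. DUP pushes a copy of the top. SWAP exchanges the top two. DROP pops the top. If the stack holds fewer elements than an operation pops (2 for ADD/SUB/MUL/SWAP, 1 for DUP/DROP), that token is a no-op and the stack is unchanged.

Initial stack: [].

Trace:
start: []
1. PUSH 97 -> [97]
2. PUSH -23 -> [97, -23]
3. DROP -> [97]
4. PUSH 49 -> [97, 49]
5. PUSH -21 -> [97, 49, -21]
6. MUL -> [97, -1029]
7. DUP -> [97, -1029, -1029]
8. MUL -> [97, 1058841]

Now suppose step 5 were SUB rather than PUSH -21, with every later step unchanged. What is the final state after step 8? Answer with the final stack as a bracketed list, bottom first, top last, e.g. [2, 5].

(re-executing from step 5 with the substitution; state before step 5: [97, 49])
5. SUB -> [48]
6. MUL -> [48]
7. DUP -> [48, 48]
8. MUL -> [2304]

[2304]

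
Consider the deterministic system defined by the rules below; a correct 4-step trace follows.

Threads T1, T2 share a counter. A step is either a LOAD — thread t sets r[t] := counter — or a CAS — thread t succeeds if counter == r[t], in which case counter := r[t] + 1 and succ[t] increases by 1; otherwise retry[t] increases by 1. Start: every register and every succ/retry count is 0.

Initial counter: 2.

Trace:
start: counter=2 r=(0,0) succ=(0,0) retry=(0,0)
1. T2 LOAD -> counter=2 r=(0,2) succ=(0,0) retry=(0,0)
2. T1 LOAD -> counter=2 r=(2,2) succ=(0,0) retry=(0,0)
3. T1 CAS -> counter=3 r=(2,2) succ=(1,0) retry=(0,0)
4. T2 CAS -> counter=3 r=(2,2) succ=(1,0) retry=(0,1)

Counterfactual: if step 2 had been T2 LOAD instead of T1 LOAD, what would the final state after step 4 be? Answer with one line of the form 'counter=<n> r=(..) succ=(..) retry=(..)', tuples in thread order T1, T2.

counter=3 r=(0,2) succ=(0,1) retry=(1,0)

(re-executing from step 2 with the substitution; state before step 2: counter=2 r=(0,2) succ=(0,0) retry=(0,0))
2. T2 LOAD -> counter=2 r=(0,2) succ=(0,0) retry=(0,0)
3. T1 CAS -> counter=2 r=(0,2) succ=(0,0) retry=(1,0)
4. T2 CAS -> counter=3 r=(0,2) succ=(0,1) retry=(1,0)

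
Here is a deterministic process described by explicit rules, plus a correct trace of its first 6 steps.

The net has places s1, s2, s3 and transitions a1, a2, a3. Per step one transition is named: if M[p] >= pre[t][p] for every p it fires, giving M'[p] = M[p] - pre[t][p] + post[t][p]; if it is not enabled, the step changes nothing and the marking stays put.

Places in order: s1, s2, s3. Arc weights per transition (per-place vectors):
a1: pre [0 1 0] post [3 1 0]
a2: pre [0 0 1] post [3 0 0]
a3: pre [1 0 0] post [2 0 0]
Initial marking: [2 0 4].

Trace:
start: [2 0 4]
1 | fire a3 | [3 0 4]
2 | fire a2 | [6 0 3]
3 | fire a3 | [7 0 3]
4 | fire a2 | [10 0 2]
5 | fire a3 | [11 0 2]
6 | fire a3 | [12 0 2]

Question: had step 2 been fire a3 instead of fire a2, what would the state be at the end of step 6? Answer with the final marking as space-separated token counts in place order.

10 0 3

(re-executing from step 2 with the substitution; state before step 2: [3 0 4])
2 | fire a3 | [4 0 4]
3 | fire a3 | [5 0 4]
4 | fire a2 | [8 0 3]
5 | fire a3 | [9 0 3]
6 | fire a3 | [10 0 3]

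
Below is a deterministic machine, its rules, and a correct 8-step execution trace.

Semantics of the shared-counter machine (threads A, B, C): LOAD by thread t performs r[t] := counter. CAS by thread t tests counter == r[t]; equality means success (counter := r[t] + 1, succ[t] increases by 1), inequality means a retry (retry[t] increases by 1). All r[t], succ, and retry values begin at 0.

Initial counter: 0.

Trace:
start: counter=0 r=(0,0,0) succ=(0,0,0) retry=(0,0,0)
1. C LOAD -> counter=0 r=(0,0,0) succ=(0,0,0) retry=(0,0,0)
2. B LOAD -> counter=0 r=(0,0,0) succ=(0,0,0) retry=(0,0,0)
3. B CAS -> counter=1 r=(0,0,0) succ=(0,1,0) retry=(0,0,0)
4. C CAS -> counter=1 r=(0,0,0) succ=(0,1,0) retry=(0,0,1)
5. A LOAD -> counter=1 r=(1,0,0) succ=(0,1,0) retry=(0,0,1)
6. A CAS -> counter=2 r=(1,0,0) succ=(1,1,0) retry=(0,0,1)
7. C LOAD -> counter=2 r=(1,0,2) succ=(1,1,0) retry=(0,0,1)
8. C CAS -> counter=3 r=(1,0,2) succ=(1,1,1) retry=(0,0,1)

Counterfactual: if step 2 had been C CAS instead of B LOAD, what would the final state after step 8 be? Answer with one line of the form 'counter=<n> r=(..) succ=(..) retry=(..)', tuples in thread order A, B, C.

(re-executing from step 2 with the substitution; state before step 2: counter=0 r=(0,0,0) succ=(0,0,0) retry=(0,0,0))
2. C CAS -> counter=1 r=(0,0,0) succ=(0,0,1) retry=(0,0,0)
3. B CAS -> counter=1 r=(0,0,0) succ=(0,0,1) retry=(0,1,0)
4. C CAS -> counter=1 r=(0,0,0) succ=(0,0,1) retry=(0,1,1)
5. A LOAD -> counter=1 r=(1,0,0) succ=(0,0,1) retry=(0,1,1)
6. A CAS -> counter=2 r=(1,0,0) succ=(1,0,1) retry=(0,1,1)
7. C LOAD -> counter=2 r=(1,0,2) succ=(1,0,1) retry=(0,1,1)
8. C CAS -> counter=3 r=(1,0,2) succ=(1,0,2) retry=(0,1,1)

counter=3 r=(1,0,2) succ=(1,0,2) retry=(0,1,1)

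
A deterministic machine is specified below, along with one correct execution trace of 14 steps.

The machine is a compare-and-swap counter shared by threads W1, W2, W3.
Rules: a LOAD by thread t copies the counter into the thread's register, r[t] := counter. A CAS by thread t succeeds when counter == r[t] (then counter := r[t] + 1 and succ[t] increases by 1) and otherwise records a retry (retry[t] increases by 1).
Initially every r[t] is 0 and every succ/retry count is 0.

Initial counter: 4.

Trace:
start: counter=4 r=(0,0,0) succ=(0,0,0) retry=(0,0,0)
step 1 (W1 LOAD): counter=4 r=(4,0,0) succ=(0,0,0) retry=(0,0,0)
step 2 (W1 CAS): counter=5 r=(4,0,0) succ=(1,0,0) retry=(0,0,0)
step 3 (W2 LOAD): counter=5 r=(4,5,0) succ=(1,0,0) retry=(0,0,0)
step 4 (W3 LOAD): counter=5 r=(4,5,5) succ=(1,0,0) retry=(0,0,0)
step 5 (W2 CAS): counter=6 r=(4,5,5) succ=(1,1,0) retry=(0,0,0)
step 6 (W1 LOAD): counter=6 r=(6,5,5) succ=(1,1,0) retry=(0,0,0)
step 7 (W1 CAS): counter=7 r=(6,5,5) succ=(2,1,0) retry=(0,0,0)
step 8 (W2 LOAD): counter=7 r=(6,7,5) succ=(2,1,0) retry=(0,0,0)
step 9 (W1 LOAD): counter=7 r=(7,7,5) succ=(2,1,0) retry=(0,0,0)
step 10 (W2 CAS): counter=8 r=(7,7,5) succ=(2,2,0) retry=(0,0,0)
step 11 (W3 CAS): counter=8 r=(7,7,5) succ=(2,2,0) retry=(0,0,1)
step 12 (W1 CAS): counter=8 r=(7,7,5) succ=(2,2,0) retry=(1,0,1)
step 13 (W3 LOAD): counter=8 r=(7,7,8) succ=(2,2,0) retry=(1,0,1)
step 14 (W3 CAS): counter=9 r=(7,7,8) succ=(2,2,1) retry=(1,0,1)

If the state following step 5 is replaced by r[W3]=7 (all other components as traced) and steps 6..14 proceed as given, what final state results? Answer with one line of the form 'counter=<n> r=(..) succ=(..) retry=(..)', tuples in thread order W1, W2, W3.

counter=9 r=(7,7,8) succ=(2,2,1) retry=(1,0,1)

state after step 5 := counter=6 r=(4,5,7) succ=(1,1,0) retry=(0,0,0)
step 6 (W1 LOAD): counter=6 r=(6,5,7) succ=(1,1,0) retry=(0,0,0)
step 7 (W1 CAS): counter=7 r=(6,5,7) succ=(2,1,0) retry=(0,0,0)
step 8 (W2 LOAD): counter=7 r=(6,7,7) succ=(2,1,0) retry=(0,0,0)
step 9 (W1 LOAD): counter=7 r=(7,7,7) succ=(2,1,0) retry=(0,0,0)
step 10 (W2 CAS): counter=8 r=(7,7,7) succ=(2,2,0) retry=(0,0,0)
step 11 (W3 CAS): counter=8 r=(7,7,7) succ=(2,2,0) retry=(0,0,1)
step 12 (W1 CAS): counter=8 r=(7,7,7) succ=(2,2,0) retry=(1,0,1)
step 13 (W3 LOAD): counter=8 r=(7,7,8) succ=(2,2,0) retry=(1,0,1)
step 14 (W3 CAS): counter=9 r=(7,7,8) succ=(2,2,1) retry=(1,0,1)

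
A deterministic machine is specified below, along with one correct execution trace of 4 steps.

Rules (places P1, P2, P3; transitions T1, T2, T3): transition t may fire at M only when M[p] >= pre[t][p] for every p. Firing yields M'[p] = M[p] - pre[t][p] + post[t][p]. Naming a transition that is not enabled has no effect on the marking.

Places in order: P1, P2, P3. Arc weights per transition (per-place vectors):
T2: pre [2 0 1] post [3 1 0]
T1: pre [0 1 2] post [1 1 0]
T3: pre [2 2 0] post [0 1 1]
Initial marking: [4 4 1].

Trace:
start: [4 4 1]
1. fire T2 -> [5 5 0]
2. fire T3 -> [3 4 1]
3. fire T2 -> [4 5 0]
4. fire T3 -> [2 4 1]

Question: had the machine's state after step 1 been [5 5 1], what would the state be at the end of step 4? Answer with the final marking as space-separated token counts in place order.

2 4 2

state after step 1 := [5 5 1]
2. fire T3 -> [3 4 2]
3. fire T2 -> [4 5 1]
4. fire T3 -> [2 4 2]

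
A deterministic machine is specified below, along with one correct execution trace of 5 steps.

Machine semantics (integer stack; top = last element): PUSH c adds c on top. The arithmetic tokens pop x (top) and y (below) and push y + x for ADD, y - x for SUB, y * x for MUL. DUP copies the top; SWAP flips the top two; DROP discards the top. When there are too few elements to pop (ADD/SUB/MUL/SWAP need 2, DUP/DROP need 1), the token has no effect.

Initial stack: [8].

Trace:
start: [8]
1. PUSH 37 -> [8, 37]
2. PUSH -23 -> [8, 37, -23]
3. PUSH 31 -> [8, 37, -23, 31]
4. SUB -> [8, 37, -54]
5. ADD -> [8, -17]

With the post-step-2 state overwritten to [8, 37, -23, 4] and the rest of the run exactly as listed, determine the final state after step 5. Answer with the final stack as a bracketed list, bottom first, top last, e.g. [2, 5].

state after step 2 := [8, 37, -23, 4]
3. PUSH 31 -> [8, 37, -23, 4, 31]
4. SUB -> [8, 37, -23, -27]
5. ADD -> [8, 37, -50]

[8, 37, -50]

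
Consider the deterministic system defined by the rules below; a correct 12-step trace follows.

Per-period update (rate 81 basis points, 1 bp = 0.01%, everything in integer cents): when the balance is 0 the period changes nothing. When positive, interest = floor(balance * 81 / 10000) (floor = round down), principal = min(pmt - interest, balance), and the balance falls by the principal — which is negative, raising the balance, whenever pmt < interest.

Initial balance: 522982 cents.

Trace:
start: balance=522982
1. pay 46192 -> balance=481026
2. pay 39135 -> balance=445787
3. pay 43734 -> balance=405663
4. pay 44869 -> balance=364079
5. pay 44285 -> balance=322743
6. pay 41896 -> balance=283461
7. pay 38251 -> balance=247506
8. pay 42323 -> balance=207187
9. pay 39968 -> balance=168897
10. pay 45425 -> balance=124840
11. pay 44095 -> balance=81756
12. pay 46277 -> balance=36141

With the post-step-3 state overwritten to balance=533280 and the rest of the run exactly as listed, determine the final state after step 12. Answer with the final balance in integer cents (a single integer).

state after step 3 := balance=533280
4. pay 44869 -> balance=492730
5. pay 44285 -> balance=452436
6. pay 41896 -> balance=414204
7. pay 38251 -> balance=379308
8. pay 42323 -> balance=340057
9. pay 39968 -> balance=302843
10. pay 45425 -> balance=259871
11. pay 44095 -> balance=217880
12. pay 46277 -> balance=173367

173367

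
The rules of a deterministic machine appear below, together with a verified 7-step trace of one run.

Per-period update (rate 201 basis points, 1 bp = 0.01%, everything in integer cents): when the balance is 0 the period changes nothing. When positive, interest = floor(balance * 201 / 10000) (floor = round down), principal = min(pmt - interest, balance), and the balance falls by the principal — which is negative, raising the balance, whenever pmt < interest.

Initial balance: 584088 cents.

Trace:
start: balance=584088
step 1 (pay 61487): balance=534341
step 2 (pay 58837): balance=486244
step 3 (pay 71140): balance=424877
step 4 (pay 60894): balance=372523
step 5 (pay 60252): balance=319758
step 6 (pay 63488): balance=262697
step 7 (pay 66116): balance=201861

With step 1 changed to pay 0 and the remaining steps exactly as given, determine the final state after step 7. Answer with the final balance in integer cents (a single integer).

271146

(re-executing from step 1 with the substitution; state before step 1: balance=584088)
step 1 (pay 0): balance=595828
step 2 (pay 58837): balance=548967
step 3 (pay 71140): balance=488861
step 4 (pay 60894): balance=437793
step 5 (pay 60252): balance=386340
step 6 (pay 63488): balance=330617
step 7 (pay 66116): balance=271146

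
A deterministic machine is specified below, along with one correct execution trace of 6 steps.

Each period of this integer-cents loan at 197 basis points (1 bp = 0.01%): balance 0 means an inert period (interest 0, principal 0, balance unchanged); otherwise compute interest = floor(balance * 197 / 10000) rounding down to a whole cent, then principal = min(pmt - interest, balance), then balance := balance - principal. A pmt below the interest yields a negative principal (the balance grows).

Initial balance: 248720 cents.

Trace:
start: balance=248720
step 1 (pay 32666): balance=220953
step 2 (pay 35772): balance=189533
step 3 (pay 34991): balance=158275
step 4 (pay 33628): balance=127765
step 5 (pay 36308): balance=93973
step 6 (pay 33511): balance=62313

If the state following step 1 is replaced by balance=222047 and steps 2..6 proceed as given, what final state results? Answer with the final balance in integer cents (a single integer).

state after step 1 := balance=222047
step 2 (pay 35772): balance=190649
step 3 (pay 34991): balance=159413
step 4 (pay 33628): balance=128925
step 5 (pay 36308): balance=95156
step 6 (pay 33511): balance=63519

63519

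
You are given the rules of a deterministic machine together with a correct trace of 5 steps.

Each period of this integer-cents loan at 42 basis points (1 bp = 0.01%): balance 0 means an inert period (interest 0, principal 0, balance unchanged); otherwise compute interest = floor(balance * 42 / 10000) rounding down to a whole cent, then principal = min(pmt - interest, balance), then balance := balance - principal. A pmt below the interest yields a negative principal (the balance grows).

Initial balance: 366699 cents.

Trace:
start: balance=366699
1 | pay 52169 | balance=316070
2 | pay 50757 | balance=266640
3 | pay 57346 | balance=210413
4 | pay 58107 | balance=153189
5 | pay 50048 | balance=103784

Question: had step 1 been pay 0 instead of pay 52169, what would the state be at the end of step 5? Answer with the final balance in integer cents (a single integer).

(re-executing from step 1 with the substitution; state before step 1: balance=366699)
1 | pay 0 | balance=368239
2 | pay 50757 | balance=319028
3 | pay 57346 | balance=263021
4 | pay 58107 | balance=206018
5 | pay 50048 | balance=156835

156835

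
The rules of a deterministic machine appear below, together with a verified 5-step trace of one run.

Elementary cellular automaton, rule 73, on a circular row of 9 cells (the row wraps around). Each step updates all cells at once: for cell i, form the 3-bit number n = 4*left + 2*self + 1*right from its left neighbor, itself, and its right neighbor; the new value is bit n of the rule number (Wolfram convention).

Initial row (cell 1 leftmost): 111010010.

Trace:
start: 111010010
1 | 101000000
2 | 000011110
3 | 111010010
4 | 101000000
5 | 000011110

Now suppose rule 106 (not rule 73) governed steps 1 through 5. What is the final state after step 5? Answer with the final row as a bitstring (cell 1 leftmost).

011000010

(re-executing steps 1..5 under rule 106; state before step 1: 111010010)
1 | 101100101
2 | 111101011
3 | 000110110
4 | 001111110
5 | 011000010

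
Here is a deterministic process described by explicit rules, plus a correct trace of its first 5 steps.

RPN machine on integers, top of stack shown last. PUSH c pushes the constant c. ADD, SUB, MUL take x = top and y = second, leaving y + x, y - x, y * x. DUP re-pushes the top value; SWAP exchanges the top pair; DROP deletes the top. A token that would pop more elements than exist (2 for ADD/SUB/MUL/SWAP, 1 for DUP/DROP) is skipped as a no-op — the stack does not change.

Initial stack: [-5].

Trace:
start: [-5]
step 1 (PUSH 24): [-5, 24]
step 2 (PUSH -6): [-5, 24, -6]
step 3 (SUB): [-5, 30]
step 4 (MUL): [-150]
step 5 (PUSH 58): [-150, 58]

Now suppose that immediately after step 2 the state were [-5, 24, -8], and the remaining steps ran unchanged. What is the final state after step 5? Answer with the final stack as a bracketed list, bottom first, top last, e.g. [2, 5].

state after step 2 := [-5, 24, -8]
step 3 (SUB): [-5, 32]
step 4 (MUL): [-160]
step 5 (PUSH 58): [-160, 58]

[-160, 58]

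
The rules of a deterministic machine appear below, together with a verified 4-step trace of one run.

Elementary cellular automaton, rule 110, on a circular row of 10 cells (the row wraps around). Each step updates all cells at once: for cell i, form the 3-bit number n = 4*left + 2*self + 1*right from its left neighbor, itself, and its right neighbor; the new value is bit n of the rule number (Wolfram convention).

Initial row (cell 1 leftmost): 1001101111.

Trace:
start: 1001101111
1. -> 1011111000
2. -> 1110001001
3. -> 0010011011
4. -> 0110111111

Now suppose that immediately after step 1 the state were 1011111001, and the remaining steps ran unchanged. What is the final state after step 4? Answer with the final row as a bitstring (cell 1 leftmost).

state after step 1 := 1011111001
2. -> 1110001011
3. -> 0010011110
4. -> 0110110010

0110110010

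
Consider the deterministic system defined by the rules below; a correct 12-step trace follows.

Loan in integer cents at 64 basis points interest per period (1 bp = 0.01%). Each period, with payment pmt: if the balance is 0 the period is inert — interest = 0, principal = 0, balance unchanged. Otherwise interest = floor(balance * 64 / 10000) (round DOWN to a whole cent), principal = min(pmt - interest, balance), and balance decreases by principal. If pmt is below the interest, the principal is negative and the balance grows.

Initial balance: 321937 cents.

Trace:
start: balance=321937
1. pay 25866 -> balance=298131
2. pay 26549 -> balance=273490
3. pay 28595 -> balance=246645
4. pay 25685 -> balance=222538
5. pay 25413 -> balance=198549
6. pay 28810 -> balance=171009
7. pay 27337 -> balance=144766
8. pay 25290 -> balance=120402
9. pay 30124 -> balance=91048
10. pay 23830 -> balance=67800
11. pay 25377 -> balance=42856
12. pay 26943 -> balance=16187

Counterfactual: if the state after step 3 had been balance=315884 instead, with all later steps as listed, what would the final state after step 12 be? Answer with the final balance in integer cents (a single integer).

89520

state after step 3 := balance=315884
4. pay 25685 -> balance=292220
5. pay 25413 -> balance=268677
6. pay 28810 -> balance=241586
7. pay 27337 -> balance=215795
8. pay 25290 -> balance=191886
9. pay 30124 -> balance=162990
10. pay 23830 -> balance=140203
11. pay 25377 -> balance=115723
12. pay 26943 -> balance=89520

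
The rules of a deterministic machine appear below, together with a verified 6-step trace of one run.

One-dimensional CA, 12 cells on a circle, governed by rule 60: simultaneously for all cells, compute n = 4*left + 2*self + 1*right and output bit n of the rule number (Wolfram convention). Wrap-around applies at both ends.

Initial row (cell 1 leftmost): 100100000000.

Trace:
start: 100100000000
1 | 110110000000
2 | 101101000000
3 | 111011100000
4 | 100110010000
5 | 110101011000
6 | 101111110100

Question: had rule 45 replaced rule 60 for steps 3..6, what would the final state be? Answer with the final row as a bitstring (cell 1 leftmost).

(re-executing steps 3..6 under rule 45; state before step 3: 101101000000)
3 | 111011011110
4 | 100110110001
5 | 000101100101
6 | 010111000111

010111000111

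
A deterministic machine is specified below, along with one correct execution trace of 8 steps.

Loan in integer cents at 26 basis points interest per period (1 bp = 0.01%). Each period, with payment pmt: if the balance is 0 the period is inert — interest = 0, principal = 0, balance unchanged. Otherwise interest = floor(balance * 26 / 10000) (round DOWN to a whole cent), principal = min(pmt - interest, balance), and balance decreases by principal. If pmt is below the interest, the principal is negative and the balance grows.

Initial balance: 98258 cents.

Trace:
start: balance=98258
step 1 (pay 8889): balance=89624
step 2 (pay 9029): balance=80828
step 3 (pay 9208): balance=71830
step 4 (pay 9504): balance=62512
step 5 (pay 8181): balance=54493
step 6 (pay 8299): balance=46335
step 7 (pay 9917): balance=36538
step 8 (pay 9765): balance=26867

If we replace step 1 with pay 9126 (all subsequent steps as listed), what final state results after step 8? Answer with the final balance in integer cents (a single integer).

(re-executing from step 1 with the substitution; state before step 1: balance=98258)
step 1 (pay 9126): balance=89387
step 2 (pay 9029): balance=80590
step 3 (pay 9208): balance=71591
step 4 (pay 9504): balance=62273
step 5 (pay 8181): balance=54253
step 6 (pay 8299): balance=46095
step 7 (pay 9917): balance=36297
step 8 (pay 9765): balance=26626

26626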